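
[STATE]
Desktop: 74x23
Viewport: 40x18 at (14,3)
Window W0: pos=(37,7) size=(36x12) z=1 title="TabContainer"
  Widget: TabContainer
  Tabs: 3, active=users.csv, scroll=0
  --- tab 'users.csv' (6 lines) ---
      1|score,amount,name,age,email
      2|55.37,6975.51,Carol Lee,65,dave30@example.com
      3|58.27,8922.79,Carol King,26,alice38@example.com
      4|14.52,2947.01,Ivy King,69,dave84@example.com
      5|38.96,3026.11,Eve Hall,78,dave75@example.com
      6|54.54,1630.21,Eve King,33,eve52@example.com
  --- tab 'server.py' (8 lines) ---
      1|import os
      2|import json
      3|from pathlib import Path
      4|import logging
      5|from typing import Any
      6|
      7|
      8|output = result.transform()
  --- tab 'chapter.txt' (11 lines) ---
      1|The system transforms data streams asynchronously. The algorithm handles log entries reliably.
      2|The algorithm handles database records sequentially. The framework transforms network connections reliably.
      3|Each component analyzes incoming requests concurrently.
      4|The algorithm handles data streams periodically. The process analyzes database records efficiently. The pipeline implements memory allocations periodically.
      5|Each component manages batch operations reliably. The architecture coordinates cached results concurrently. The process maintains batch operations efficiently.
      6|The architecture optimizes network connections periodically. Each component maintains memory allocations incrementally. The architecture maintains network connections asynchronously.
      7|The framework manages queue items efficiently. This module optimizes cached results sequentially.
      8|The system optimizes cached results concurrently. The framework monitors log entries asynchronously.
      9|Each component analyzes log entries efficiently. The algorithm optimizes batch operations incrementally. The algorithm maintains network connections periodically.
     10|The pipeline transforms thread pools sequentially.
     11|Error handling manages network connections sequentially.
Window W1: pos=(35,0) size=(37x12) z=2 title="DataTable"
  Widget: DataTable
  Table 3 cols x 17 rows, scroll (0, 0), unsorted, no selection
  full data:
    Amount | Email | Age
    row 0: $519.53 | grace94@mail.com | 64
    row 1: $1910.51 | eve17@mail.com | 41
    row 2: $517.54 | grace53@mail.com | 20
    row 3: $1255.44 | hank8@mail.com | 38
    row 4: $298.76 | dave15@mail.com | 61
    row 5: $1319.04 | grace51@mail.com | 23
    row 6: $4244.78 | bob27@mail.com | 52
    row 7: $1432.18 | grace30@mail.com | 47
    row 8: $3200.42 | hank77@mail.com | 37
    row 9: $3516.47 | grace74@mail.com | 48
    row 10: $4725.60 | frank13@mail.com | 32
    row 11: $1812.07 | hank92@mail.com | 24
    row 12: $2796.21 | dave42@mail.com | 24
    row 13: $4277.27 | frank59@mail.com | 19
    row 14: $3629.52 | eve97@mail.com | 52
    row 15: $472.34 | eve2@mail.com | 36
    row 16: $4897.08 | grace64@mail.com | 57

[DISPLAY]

                     ┃Amount  │Email    
                     ┃────────┼─────────
                     ┃$519.53 │grace94@m
                     ┃$1910.51│eve17@mai
                     ┃$517.54 │grace53@m
                     ┃$1255.44│hank8@mai
                     ┃$298.76 │dave15@ma
                     ┃$1319.04│grace51@m
                     ┗━━━━━━━━━━━━━━━━━━
                       ┃score,amount,nam
                       ┃55.37,6975.51,Ca
                       ┃58.27,8922.79,Ca
                       ┃14.52,2947.01,Iv
                       ┃38.96,3026.11,Ev
                       ┃54.54,1630.21,Ev
                       ┗━━━━━━━━━━━━━━━━
                                        
                                        


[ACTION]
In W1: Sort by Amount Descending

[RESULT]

                     ┃Amount ▼│Email    
                     ┃────────┼─────────
                     ┃$4897.08│grace64@m
                     ┃$4725.60│frank13@m
                     ┃$4277.27│frank59@m
                     ┃$4244.78│bob27@mai
                     ┃$3629.52│eve97@mai
                     ┃$3516.47│grace74@m
                     ┗━━━━━━━━━━━━━━━━━━
                       ┃score,amount,nam
                       ┃55.37,6975.51,Ca
                       ┃58.27,8922.79,Ca
                       ┃14.52,2947.01,Iv
                       ┃38.96,3026.11,Ev
                       ┃54.54,1630.21,Ev
                       ┗━━━━━━━━━━━━━━━━
                                        
                                        


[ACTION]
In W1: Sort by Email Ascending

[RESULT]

                     ┃Amount  │Email    
                     ┃────────┼─────────
                     ┃$4244.78│bob27@mai
                     ┃$298.76 │dave15@ma
                     ┃$2796.21│dave42@ma
                     ┃$1910.51│eve17@mai
                     ┃$472.34 │eve2@mail
                     ┃$3629.52│eve97@mai
                     ┗━━━━━━━━━━━━━━━━━━
                       ┃score,amount,nam
                       ┃55.37,6975.51,Ca
                       ┃58.27,8922.79,Ca
                       ┃14.52,2947.01,Iv
                       ┃38.96,3026.11,Ev
                       ┃54.54,1630.21,Ev
                       ┗━━━━━━━━━━━━━━━━
                                        
                                        


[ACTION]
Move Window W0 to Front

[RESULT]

                     ┃Amount  │Email    
                     ┃────────┼─────────
                     ┃$4244.78│bob27@mai
                     ┃$298.76 │dave15@ma
                     ┃$┏━━━━━━━━━━━━━━━━
                     ┃$┃ TabContainer   
                     ┃$┠────────────────
                     ┃$┃[users.csv]│ ser
                     ┗━┃────────────────
                       ┃score,amount,nam
                       ┃55.37,6975.51,Ca
                       ┃58.27,8922.79,Ca
                       ┃14.52,2947.01,Iv
                       ┃38.96,3026.11,Ev
                       ┃54.54,1630.21,Ev
                       ┗━━━━━━━━━━━━━━━━
                                        
                                        


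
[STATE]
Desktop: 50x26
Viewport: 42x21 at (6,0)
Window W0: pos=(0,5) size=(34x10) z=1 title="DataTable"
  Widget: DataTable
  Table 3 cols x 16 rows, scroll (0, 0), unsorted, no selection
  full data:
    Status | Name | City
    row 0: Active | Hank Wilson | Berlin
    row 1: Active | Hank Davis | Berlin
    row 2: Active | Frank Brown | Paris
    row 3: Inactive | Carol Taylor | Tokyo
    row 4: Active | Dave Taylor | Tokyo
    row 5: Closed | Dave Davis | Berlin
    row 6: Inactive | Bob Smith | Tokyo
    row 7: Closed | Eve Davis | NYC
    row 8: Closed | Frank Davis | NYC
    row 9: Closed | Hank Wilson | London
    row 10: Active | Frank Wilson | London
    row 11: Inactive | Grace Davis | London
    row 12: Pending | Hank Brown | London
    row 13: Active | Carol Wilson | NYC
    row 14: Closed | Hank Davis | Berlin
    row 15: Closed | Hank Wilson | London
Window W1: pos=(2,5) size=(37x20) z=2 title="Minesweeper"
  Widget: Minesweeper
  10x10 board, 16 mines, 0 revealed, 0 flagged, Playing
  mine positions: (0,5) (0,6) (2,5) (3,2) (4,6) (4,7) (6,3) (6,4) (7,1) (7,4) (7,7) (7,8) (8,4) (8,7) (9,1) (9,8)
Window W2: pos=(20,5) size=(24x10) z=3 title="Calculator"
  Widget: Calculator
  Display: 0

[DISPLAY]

                                          
                                          
                                          
                                          
                                          
━━━━━━━━━━━━━━┏━━━━━━━━━━━━━━━━━━━━━━┓    
nesweeper     ┃ Calculator           ┃    
──────────────┠──────────────────────┨    
■■■■■■■       ┃                     0┃    
■■■■■■■       ┃┌───┬───┬───┬───┐     ┃    
■■■■■■■       ┃│ 7 │ 8 │ 9 │ ÷ │     ┃    
■■■■■■■       ┃├───┼───┼───┼───┤     ┃    
■■■■■■■       ┃│ 4 │ 5 │ 6 │ × │     ┃    
■■■■■■■       ┃└───┴───┴───┴───┘     ┃    
■■■■■■■       ┗━━━━━━━━━━━━━━━━━━━━━━┛    
■■■■■■■                         ┃         
■■■■■■■                         ┃         
■■■■■■■                         ┃         
                                ┃         
                                ┃         
                                ┃         


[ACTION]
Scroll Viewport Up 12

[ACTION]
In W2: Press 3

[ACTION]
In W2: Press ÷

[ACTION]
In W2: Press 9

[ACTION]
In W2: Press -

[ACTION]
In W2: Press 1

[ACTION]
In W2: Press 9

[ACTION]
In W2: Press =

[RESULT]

                                          
                                          
                                          
                                          
                                          
━━━━━━━━━━━━━━┏━━━━━━━━━━━━━━━━━━━━━━┓    
nesweeper     ┃ Calculator           ┃    
──────────────┠──────────────────────┨    
■■■■■■■       ┃          -18.66666667┃    
■■■■■■■       ┃┌───┬───┬───┬───┐     ┃    
■■■■■■■       ┃│ 7 │ 8 │ 9 │ ÷ │     ┃    
■■■■■■■       ┃├───┼───┼───┼───┤     ┃    
■■■■■■■       ┃│ 4 │ 5 │ 6 │ × │     ┃    
■■■■■■■       ┃└───┴───┴───┴───┘     ┃    
■■■■■■■       ┗━━━━━━━━━━━━━━━━━━━━━━┛    
■■■■■■■                         ┃         
■■■■■■■                         ┃         
■■■■■■■                         ┃         
                                ┃         
                                ┃         
                                ┃         


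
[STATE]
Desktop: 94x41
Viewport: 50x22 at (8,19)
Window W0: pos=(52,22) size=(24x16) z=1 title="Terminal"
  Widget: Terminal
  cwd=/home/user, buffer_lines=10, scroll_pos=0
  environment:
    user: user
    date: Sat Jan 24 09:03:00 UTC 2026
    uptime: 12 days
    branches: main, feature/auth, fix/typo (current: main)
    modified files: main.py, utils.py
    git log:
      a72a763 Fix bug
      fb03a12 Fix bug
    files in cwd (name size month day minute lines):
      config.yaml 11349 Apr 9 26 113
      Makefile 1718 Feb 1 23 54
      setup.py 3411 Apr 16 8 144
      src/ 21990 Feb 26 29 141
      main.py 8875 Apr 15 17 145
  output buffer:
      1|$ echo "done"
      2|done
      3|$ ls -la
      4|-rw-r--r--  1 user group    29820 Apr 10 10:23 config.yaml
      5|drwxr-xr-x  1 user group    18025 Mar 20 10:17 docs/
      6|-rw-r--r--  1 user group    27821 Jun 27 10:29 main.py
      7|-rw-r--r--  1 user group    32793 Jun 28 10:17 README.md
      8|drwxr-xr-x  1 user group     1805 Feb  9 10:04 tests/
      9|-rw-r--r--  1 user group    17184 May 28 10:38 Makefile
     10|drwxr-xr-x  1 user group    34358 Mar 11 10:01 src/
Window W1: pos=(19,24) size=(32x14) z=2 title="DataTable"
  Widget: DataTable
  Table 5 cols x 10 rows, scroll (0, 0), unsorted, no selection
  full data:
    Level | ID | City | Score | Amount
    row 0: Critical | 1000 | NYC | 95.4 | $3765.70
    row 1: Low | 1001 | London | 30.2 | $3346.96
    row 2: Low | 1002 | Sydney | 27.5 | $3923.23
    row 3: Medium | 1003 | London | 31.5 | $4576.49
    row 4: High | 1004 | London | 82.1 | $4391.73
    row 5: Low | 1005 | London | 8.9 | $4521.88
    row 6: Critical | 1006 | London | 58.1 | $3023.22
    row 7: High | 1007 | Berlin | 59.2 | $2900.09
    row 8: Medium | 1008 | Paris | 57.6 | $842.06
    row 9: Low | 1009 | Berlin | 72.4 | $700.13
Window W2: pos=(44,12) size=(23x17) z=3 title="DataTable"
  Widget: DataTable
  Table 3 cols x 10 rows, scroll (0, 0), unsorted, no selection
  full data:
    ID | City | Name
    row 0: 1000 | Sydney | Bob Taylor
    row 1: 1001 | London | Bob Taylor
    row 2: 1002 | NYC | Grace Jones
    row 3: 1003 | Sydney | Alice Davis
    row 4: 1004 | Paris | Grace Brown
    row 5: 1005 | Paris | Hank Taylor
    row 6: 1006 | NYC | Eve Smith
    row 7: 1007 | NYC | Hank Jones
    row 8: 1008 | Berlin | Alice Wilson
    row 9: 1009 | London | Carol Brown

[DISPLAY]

                                    ┃1002│NYC   │G
                                    ┃1003│Sydney│A
                                    ┃1004│Paris │G
                                    ┃1005│Paris │H
                                    ┃1006│NYC   │E
           ┏━━━━━━━━━━━━━━━━━━━━━━━━┃1007│NYC   │H
           ┃ DataTable              ┃1008│Berlin│A
           ┠────────────────────────┃1009│London│C
           ┃Level   │ID  │City  │Sco┃             
           ┃────────┼────┼──────┼───┗━━━━━━━━━━━━━
           ┃Critical│1000│NYC   │95.4 │$37┃ ┃drwxr
           ┃Low     │1001│London│30.2 │$33┃ ┃-rw-r
           ┃Low     │1002│Sydney│27.5 │$39┃ ┃-rw-r
           ┃Medium  │1003│London│31.5 │$45┃ ┃drwxr
           ┃High    │1004│London│82.1 │$43┃ ┃-rw-r
           ┃Low     │1005│London│8.9  │$45┃ ┃drwxr
           ┃Critical│1006│London│58.1 │$30┃ ┃$ █  
           ┃High    │1007│Berlin│59.2 │$29┃ ┃     
           ┗━━━━━━━━━━━━━━━━━━━━━━━━━━━━━━┛ ┗━━━━━
                                                  
                                                  
                                                  


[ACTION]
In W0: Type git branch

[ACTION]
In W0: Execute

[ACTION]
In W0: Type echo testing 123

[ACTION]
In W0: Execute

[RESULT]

                                    ┃1002│NYC   │G
                                    ┃1003│Sydney│A
                                    ┃1004│Paris │G
                                    ┃1005│Paris │H
                                    ┃1006│NYC   │E
           ┏━━━━━━━━━━━━━━━━━━━━━━━━┃1007│NYC   │H
           ┃ DataTable              ┃1008│Berlin│A
           ┠────────────────────────┃1009│London│C
           ┃Level   │ID  │City  │Sco┃             
           ┃────────┼────┼──────┼───┗━━━━━━━━━━━━━
           ┃Critical│1000│NYC   │95.4 │$37┃ ┃drwxr
           ┃Low     │1001│London│30.2 │$33┃ ┃$ git
           ┃Low     │1002│Sydney│27.5 │$39┃ ┃* mai
           ┃Medium  │1003│London│31.5 │$45┃ ┃  fea
           ┃High    │1004│London│82.1 │$43┃ ┃  fix
           ┃Low     │1005│London│8.9  │$45┃ ┃$ ech
           ┃Critical│1006│London│58.1 │$30┃ ┃testi
           ┃High    │1007│Berlin│59.2 │$29┃ ┃$ █  
           ┗━━━━━━━━━━━━━━━━━━━━━━━━━━━━━━┛ ┗━━━━━
                                                  
                                                  
                                                  


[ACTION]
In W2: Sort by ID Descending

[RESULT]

                                    ┃1007│NYC   │H
                                    ┃1006│NYC   │E
                                    ┃1005│Paris │H
                                    ┃1004│Paris │G
                                    ┃1003│Sydney│A
           ┏━━━━━━━━━━━━━━━━━━━━━━━━┃1002│NYC   │G
           ┃ DataTable              ┃1001│London│B
           ┠────────────────────────┃1000│Sydney│B
           ┃Level   │ID  │City  │Sco┃             
           ┃────────┼────┼──────┼───┗━━━━━━━━━━━━━
           ┃Critical│1000│NYC   │95.4 │$37┃ ┃drwxr
           ┃Low     │1001│London│30.2 │$33┃ ┃$ git
           ┃Low     │1002│Sydney│27.5 │$39┃ ┃* mai
           ┃Medium  │1003│London│31.5 │$45┃ ┃  fea
           ┃High    │1004│London│82.1 │$43┃ ┃  fix
           ┃Low     │1005│London│8.9  │$45┃ ┃$ ech
           ┃Critical│1006│London│58.1 │$30┃ ┃testi
           ┃High    │1007│Berlin│59.2 │$29┃ ┃$ █  
           ┗━━━━━━━━━━━━━━━━━━━━━━━━━━━━━━┛ ┗━━━━━
                                                  
                                                  
                                                  


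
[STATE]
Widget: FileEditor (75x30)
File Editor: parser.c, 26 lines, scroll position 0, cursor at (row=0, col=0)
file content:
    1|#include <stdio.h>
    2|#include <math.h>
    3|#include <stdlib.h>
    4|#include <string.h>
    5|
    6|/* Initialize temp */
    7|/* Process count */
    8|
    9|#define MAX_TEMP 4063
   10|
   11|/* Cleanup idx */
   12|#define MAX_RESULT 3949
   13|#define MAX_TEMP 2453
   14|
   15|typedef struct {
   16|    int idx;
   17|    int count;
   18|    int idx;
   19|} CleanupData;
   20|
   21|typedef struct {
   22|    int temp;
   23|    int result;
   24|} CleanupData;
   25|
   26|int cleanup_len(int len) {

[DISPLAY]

█include <stdio.h>                                                        ▲
#include <math.h>                                                         █
#include <stdlib.h>                                                       ░
#include <string.h>                                                       ░
                                                                          ░
/* Initialize temp */                                                     ░
/* Process count */                                                       ░
                                                                          ░
#define MAX_TEMP 4063                                                     ░
                                                                          ░
/* Cleanup idx */                                                         ░
#define MAX_RESULT 3949                                                   ░
#define MAX_TEMP 2453                                                     ░
                                                                          ░
typedef struct {                                                          ░
    int idx;                                                              ░
    int count;                                                            ░
    int idx;                                                              ░
} CleanupData;                                                            ░
                                                                          ░
typedef struct {                                                          ░
    int temp;                                                             ░
    int result;                                                           ░
} CleanupData;                                                            ░
                                                                          ░
int cleanup_len(int len) {                                                ░
                                                                          ░
                                                                          ░
                                                                          ░
                                                                          ▼


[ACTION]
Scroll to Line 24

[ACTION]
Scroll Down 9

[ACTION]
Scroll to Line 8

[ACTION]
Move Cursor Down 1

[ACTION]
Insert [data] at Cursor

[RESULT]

#include <stdio.h>                                                        ▲
data█include <math.h>                                                     █
#include <stdlib.h>                                                       ░
#include <string.h>                                                       ░
                                                                          ░
/* Initialize temp */                                                     ░
/* Process count */                                                       ░
                                                                          ░
#define MAX_TEMP 4063                                                     ░
                                                                          ░
/* Cleanup idx */                                                         ░
#define MAX_RESULT 3949                                                   ░
#define MAX_TEMP 2453                                                     ░
                                                                          ░
typedef struct {                                                          ░
    int idx;                                                              ░
    int count;                                                            ░
    int idx;                                                              ░
} CleanupData;                                                            ░
                                                                          ░
typedef struct {                                                          ░
    int temp;                                                             ░
    int result;                                                           ░
} CleanupData;                                                            ░
                                                                          ░
int cleanup_len(int len) {                                                ░
                                                                          ░
                                                                          ░
                                                                          ░
                                                                          ▼


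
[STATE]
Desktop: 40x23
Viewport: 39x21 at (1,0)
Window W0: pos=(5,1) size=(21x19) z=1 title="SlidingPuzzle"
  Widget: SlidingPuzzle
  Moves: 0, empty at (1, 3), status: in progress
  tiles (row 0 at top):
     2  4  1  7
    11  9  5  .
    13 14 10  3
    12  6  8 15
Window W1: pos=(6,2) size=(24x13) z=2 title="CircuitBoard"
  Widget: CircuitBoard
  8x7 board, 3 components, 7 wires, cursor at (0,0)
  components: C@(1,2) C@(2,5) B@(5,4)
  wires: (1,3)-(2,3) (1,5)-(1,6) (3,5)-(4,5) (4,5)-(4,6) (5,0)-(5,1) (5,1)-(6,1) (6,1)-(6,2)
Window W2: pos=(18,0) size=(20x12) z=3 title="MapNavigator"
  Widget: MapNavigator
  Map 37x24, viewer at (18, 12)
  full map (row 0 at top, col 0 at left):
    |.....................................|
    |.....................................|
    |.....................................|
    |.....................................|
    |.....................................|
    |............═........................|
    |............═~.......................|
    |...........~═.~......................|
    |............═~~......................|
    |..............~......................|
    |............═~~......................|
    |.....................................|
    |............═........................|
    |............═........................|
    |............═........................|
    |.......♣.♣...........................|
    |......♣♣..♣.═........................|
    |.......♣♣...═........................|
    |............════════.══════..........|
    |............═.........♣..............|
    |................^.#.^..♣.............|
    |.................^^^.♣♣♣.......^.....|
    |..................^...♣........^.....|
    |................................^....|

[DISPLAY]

                 ┏━━━━━━━━━━━━━━━━━━┓  
    ┏━━━━━━━━━━━━┃ MapNavigator     ┃  
    ┃┏━━━━━━━━━━━┠──────────────────┨  
    ┠┃ CircuitBoa┃...═~~............┃  
    ┃┠───────────┃.....~............┃  
    ┃┃   0 1 2 3 ┃...═~~............┃  
    ┃┃0  [.]     ┃..................┃  
    ┃┃           ┃...═.....@........┃  
    ┃┃1          ┃...═..............┃  
    ┃┃           ┃...═..............┃  
    ┃┃2          ┃♣.................┃  
    ┃┃           ┗━━━━━━━━━━━━━━━━━━┛  
    ┃┃3                     ┃          
    ┃┃                      ┃          
    ┃┗━━━━━━━━━━━━━━━━━━━━━━┛          
    ┃                   ┃              
    ┃                   ┃              
    ┃                   ┃              
    ┃                   ┃              
    ┗━━━━━━━━━━━━━━━━━━━┛              
                                       


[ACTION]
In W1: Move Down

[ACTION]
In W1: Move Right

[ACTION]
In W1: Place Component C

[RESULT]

                 ┏━━━━━━━━━━━━━━━━━━┓  
    ┏━━━━━━━━━━━━┃ MapNavigator     ┃  
    ┃┏━━━━━━━━━━━┠──────────────────┨  
    ┠┃ CircuitBoa┃...═~~............┃  
    ┃┠───────────┃.....~............┃  
    ┃┃   0 1 2 3 ┃...═~~............┃  
    ┃┃0          ┃..................┃  
    ┃┃           ┃...═.....@........┃  
    ┃┃1      [C] ┃...═..............┃  
    ┃┃           ┃...═..............┃  
    ┃┃2          ┃♣.................┃  
    ┃┃           ┗━━━━━━━━━━━━━━━━━━┛  
    ┃┃3                     ┃          
    ┃┃                      ┃          
    ┃┗━━━━━━━━━━━━━━━━━━━━━━┛          
    ┃                   ┃              
    ┃                   ┃              
    ┃                   ┃              
    ┃                   ┃              
    ┗━━━━━━━━━━━━━━━━━━━┛              
                                       


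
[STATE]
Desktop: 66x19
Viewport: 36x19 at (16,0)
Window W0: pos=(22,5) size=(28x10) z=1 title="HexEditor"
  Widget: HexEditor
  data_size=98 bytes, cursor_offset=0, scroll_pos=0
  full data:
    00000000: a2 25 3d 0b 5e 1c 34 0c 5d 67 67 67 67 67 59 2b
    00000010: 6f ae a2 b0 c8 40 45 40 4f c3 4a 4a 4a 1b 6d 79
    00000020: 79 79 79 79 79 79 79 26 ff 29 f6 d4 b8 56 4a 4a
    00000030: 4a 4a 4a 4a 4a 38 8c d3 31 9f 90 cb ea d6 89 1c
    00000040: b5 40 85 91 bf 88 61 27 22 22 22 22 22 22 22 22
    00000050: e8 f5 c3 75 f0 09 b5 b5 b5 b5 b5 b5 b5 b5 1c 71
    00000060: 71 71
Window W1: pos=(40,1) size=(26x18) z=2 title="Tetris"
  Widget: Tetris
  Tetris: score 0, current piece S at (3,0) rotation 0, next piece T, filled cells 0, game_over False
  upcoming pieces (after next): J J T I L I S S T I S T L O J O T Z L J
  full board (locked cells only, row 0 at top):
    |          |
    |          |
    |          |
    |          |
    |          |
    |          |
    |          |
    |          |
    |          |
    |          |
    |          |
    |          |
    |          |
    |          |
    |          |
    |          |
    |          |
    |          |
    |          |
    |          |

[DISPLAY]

                                    
                        ┏━━━━━━━━━━━
                        ┃ Tetris    
                        ┠───────────
                        ┃          │
      ┏━━━━━━━━━━━━━━━━━┃          │
      ┃ HexEditor       ┃          │
      ┠─────────────────┃          │
      ┃00000000  A2 25 3┃          │
      ┃00000010  6f ae a┃          │
      ┃00000020  79 79 7┃          │
      ┃00000030  4a 4a 4┃          │
      ┃00000040  b5 40 8┃          │
      ┃00000050  e8 f5 c┃          │
      ┗━━━━━━━━━━━━━━━━━┃          │
                        ┃          │
                        ┃          │
                        ┃          │
                        ┗━━━━━━━━━━━


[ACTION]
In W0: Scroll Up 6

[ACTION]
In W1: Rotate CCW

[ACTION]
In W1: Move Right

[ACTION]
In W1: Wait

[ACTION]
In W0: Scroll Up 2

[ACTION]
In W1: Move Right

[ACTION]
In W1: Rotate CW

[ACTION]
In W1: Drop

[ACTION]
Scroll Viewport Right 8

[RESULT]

                                    
                ┏━━━━━━━━━━━━━━━━━━━
                ┃ Tetris            
                ┠───────────────────
                ┃          │Next:   
━━━━━━━━━━━━━━━━┃          │ ▒      
HexEditor       ┃          │▒▒▒     
────────────────┃          │        
0000000  A2 25 3┃          │        
0000010  6f ae a┃          │        
0000020  79 79 7┃          │Score:  
0000030  4a 4a 4┃          │0       
0000040  b5 40 8┃          │        
0000050  e8 f5 c┃          │        
━━━━━━━━━━━━━━━━┃          │        
                ┃          │        
                ┃          │        
                ┃          │        
                ┗━━━━━━━━━━━━━━━━━━━


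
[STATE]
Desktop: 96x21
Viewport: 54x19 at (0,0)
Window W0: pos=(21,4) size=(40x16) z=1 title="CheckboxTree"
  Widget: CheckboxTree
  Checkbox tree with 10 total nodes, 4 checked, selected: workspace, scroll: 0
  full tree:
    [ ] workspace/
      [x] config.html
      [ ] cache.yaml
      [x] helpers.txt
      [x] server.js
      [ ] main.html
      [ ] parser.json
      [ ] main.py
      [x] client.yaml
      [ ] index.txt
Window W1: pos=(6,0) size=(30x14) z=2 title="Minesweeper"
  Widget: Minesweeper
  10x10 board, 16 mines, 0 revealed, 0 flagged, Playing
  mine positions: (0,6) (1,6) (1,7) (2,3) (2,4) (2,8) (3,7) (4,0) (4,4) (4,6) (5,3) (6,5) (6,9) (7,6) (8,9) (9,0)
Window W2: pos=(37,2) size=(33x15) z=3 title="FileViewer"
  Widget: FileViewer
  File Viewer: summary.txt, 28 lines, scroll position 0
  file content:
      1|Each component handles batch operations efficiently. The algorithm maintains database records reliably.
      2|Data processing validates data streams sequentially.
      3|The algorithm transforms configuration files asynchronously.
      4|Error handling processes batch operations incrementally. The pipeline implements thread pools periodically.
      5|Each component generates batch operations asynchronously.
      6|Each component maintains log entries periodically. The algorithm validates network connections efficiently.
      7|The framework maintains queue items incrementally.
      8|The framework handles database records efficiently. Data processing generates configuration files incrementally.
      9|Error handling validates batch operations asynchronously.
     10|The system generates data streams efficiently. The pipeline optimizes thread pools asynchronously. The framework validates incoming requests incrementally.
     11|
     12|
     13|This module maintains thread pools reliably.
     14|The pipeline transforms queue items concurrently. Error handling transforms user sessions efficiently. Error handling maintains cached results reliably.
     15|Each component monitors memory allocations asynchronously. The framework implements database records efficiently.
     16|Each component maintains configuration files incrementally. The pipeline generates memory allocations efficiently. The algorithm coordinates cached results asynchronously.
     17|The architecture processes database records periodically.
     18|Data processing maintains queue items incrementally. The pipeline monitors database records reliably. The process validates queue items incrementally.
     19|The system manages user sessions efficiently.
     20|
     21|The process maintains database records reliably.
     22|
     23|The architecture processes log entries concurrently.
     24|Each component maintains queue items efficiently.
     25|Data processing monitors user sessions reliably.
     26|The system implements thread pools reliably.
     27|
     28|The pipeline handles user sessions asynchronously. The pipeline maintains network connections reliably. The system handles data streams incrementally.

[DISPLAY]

      ┏━━━━━━━━━━━━━━━━━━━━━━━━━━━━┓                  
      ┃ Minesweeper                ┃                  
      ┠────────────────────────────┨ ┏━━━━━━━━━━━━━━━━
      ┃■■■■■■■■■■                  ┃ ┃ FileViewer     
      ┃■■■■■■■■■■                  ┃━┠────────────────
      ┃■■■■■■■■■■                  ┃ ┃Each component h
      ┃■■■■■■■■■■                  ┃─┃Data processing 
      ┃■■■■■■■■■■                  ┃/┃The algorithm tr
      ┃■■■■■■■■■■                  ┃h┃Error handling p
      ┃■■■■■■■■■■                  ┃a┃Each component g
      ┃■■■■■■■■■■                  ┃.┃Each component m
      ┃■■■■■■■■■■                  ┃j┃The framework ma
      ┃■■■■■■■■■■                  ┃m┃The framework ha
      ┗━━━━━━━━━━━━━━━━━━━━━━━━━━━━┛j┃Error handling v
                     ┃   [ ] main.py ┃The system gener
                     ┃   [x] client.y┃                
                     ┃   [ ] index.tx┗━━━━━━━━━━━━━━━━
                     ┃                                
                     ┃                                


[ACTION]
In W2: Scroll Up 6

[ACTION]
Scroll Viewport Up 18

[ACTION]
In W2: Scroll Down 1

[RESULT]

      ┏━━━━━━━━━━━━━━━━━━━━━━━━━━━━┓                  
      ┃ Minesweeper                ┃                  
      ┠────────────────────────────┨ ┏━━━━━━━━━━━━━━━━
      ┃■■■■■■■■■■                  ┃ ┃ FileViewer     
      ┃■■■■■■■■■■                  ┃━┠────────────────
      ┃■■■■■■■■■■                  ┃ ┃Data processing 
      ┃■■■■■■■■■■                  ┃─┃The algorithm tr
      ┃■■■■■■■■■■                  ┃/┃Error handling p
      ┃■■■■■■■■■■                  ┃h┃Each component g
      ┃■■■■■■■■■■                  ┃a┃Each component m
      ┃■■■■■■■■■■                  ┃.┃The framework ma
      ┃■■■■■■■■■■                  ┃j┃The framework ha
      ┃■■■■■■■■■■                  ┃m┃Error handling v
      ┗━━━━━━━━━━━━━━━━━━━━━━━━━━━━┛j┃The system gener
                     ┃   [ ] main.py ┃                
                     ┃   [x] client.y┃                
                     ┃   [ ] index.tx┗━━━━━━━━━━━━━━━━
                     ┃                                
                     ┃                                


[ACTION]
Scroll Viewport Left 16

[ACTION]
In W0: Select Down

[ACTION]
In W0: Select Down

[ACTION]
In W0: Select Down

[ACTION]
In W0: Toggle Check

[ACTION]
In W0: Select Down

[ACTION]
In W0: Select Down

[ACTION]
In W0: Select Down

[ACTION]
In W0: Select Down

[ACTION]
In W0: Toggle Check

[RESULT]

      ┏━━━━━━━━━━━━━━━━━━━━━━━━━━━━┓                  
      ┃ Minesweeper                ┃                  
      ┠────────────────────────────┨ ┏━━━━━━━━━━━━━━━━
      ┃■■■■■■■■■■                  ┃ ┃ FileViewer     
      ┃■■■■■■■■■■                  ┃━┠────────────────
      ┃■■■■■■■■■■                  ┃ ┃Data processing 
      ┃■■■■■■■■■■                  ┃─┃The algorithm tr
      ┃■■■■■■■■■■                  ┃/┃Error handling p
      ┃■■■■■■■■■■                  ┃h┃Each component g
      ┃■■■■■■■■■■                  ┃a┃Each component m
      ┃■■■■■■■■■■                  ┃.┃The framework ma
      ┃■■■■■■■■■■                  ┃j┃The framework ha
      ┃■■■■■■■■■■                  ┃m┃Error handling v
      ┗━━━━━━━━━━━━━━━━━━━━━━━━━━━━┛j┃The system gener
                     ┃>  [x] main.py ┃                
                     ┃   [x] client.y┃                
                     ┃   [ ] index.tx┗━━━━━━━━━━━━━━━━
                     ┃                                
                     ┃                                


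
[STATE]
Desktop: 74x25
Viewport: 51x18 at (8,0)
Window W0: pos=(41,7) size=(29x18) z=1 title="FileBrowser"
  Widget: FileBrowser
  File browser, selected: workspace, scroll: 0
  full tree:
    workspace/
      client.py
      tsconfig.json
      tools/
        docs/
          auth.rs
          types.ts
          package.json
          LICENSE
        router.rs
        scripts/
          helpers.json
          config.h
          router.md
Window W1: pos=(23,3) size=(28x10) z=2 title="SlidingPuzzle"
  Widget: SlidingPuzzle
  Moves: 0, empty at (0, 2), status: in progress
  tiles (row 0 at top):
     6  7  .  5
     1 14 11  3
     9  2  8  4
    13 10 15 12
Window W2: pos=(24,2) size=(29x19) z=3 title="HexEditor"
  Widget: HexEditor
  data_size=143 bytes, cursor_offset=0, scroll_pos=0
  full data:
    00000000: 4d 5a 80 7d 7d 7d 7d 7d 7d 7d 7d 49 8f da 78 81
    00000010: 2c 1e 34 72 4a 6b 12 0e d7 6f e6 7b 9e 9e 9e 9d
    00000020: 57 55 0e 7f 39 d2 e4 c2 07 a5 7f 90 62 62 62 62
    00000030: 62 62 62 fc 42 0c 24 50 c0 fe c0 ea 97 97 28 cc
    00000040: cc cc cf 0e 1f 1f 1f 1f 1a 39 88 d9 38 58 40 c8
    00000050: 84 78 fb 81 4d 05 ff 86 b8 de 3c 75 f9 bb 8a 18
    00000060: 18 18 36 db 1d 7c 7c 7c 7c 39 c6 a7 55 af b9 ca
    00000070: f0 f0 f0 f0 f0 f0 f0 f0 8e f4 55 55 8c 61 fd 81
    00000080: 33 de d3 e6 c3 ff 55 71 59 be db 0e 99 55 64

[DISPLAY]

                                                   
                                                   
                ┏━━━━━━━━━━━━━━━━━━━━━━━━━━━┓      
               ┏┃ HexEditor                 ┃      
               ┃┠───────────────────────────┨      
               ┠┃00000000  4D 5a 80 7d 7d 7d┃      
               ┃┃00000010  2c 1e 34 72 4a 6b┃      
               ┃┃00000020  57 55 0e 7f 39 d2┃━━━━━━
               ┃┃00000030  62 62 62 fc 42 0c┃r     
               ┃┃00000040  cc cc cf 0e 1f 1f┃──────
               ┃┃00000050  84 78 fb 81 4d 05┃pace/ 
               ┃┃00000060  18 18 36 db 1d 7c┃py    
               ┗┃00000070  f0 f0 f0 f0 f0 f0┃g.json
                ┃00000080  33 de d3 e6 c3 ff┃ls/   
                ┃                           ┃      
                ┃                           ┃      
                ┃                           ┃      
                ┃                           ┃      


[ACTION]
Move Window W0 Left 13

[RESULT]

                                                   
                                                   
                ┏━━━━━━━━━━━━━━━━━━━━━━━━━━━┓      
               ┏┃ HexEditor                 ┃      
               ┃┠───────────────────────────┨      
               ┠┃00000000  4D 5a 80 7d 7d 7d┃      
               ┃┃00000010  2c 1e 34 72 4a 6b┃      
               ┃┃00000020  57 55 0e 7f 39 d2┃━━━┓  
               ┃┃00000030  62 62 62 fc 42 0c┃   ┃  
               ┃┃00000040  cc cc cf 0e 1f 1f┃───┨  
               ┃┃00000050  84 78 fb 81 4d 05┃   ┃  
               ┃┃00000060  18 18 36 db 1d 7c┃   ┃  
               ┗┃00000070  f0 f0 f0 f0 f0 f0┃   ┃  
                ┃00000080  33 de d3 e6 c3 ff┃   ┃  
                ┃                           ┃   ┃  
                ┃                           ┃   ┃  
                ┃                           ┃   ┃  
                ┃                           ┃   ┃  


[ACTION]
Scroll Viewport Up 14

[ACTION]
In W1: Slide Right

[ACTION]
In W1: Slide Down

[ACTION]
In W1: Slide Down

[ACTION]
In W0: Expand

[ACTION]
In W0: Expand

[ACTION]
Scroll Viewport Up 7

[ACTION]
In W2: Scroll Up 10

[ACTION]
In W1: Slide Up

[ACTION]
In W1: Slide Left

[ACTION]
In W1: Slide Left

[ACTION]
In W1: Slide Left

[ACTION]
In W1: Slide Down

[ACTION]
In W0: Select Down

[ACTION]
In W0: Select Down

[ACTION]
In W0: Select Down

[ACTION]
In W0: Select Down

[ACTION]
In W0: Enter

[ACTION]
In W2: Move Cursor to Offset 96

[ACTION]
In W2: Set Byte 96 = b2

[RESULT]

                                                   
                                                   
                ┏━━━━━━━━━━━━━━━━━━━━━━━━━━━┓      
               ┏┃ HexEditor                 ┃      
               ┃┠───────────────────────────┨      
               ┠┃00000000  4d 5a 80 7d 7d 7d┃      
               ┃┃00000010  2c 1e 34 72 4a 6b┃      
               ┃┃00000020  57 55 0e 7f 39 d2┃━━━┓  
               ┃┃00000030  62 62 62 fc 42 0c┃   ┃  
               ┃┃00000040  cc cc cf 0e 1f 1f┃───┨  
               ┃┃00000050  84 78 fb 81 4d 05┃   ┃  
               ┃┃00000060  B2 18 36 db 1d 7c┃   ┃  
               ┗┃00000070  f0 f0 f0 f0 f0 f0┃   ┃  
                ┃00000080  33 de d3 e6 c3 ff┃   ┃  
                ┃                           ┃   ┃  
                ┃                           ┃   ┃  
                ┃                           ┃   ┃  
                ┃                           ┃   ┃  
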